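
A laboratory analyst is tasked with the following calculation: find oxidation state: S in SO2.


x + 2(-2) = 0, so x = +4
Oxidation number: +4

+4


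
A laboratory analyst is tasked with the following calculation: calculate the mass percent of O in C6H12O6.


M(C6H12O6) = 6×12.01 + 12×1.008 + 6×16.0 = 180.156 g/mol
Mass of O = 6 × 16.0 = 96.00 g/mol
% O = 96.00/180.156 × 100 = 53.29%

53.29%


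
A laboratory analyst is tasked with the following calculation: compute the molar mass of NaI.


M(NaI) = 1×22.99 + 1×126.9
= 22.99 + 126.9
= 149.89 g/mol

149.89 g/mol


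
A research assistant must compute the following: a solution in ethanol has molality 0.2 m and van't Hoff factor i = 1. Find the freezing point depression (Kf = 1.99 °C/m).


ΔTf = Kf × m × i
= 1.99 × 0.2 × 1
= 0.398 °C

0.398 °C


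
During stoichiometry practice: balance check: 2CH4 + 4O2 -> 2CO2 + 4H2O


Equation: 2CH4 + 4O2 -> 2CO2 + 4H2O
Check atoms: C: 2=2, H: 8=8, O: 8=8
Balanced

Yes, balanced


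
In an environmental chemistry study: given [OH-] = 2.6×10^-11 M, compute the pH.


pOH = -log10([OH-]) = -log10(2.6×10^-11)
= 11 - log10(2.6) = 10.59
pH = 14 - pOH = 14 - 10.59 = 3.41

3.41


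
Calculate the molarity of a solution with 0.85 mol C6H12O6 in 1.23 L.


M = n/V = 0.85/1.23 = 0.691 mol/L

0.691 M


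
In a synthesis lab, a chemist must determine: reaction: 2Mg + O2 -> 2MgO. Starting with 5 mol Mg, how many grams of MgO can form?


Mole ratio MgO:Mg = 2:2
n(MgO) = 5 × 2/2 = 5.000 mol
mass = 5.000 × 40.31 = 201.55 g

201.55 g


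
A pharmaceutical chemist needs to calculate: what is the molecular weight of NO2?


M(NO2) = 1×14.01 + 2×16.0
= 14.01 + 32.0
= 46.01 g/mol

46.01 g/mol


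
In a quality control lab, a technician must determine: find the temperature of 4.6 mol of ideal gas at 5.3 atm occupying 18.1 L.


PV = nRT  (R = 0.08206 L·atm/(mol·K))
T = PV/(nR) = 5.3×18.1/(4.6×0.08206)
= 95.93/0.377476
= 254.14 K

254.14 K


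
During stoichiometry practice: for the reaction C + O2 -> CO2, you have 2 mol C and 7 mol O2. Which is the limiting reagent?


Mole ratio available / coefficient:
  C: 2/1 = 2.000
  O2: 7/1 = 7.000
Smaller ratio is limiting.

C


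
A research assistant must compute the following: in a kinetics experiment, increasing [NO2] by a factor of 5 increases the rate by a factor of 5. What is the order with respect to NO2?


rate ∝ [NO2]^n
5^n = 5 → n = 1
Order in NO2: 1

1


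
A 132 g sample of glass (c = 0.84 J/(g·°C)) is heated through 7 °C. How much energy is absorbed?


q = mcΔT = 132 × 0.84 × 7
= 776.16 J

776.16 J


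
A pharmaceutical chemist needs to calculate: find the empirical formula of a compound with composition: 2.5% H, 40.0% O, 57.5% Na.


Assume 100 g sample. Moles of each element:
  H: 2.5/1.008 = 2.48 mol
  O: 40.0/16.0 = 2.5 mol
  Na: 57.5/22.99 = 2.501 mol
Divide by smallest (2.48):
  H: 2.48/2.48 = 1.0
  O: 2.5/2.48 = 1.01
  Na: 2.501/2.48 = 1.01
Empirical formula: NaOH

NaOH


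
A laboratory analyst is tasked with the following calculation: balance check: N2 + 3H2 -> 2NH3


Equation: N2 + 3H2 -> 2NH3
Check atoms: H: 6=6, N: 2=2
Balanced

Yes, balanced


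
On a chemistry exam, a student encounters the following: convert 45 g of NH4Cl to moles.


M(NH4Cl) = 53.49 g/mol
n = mass/M = 45/53.49 = 0.8413 mol

0.8413 mol


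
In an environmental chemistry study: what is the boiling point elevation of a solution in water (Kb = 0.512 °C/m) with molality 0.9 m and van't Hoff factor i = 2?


ΔTb = Kb × m × i
= 0.512 × 0.9 × 2
= 0.9216 °C

0.9216 °C


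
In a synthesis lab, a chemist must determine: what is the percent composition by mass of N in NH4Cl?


M(NH4Cl) = 1×14.01 + 4×1.008 + 1×35.45 = 53.492 g/mol
Mass of N = 1 × 14.01 = 14.01 g/mol
% N = 14.01/53.492 × 100 = 26.19%

26.19%


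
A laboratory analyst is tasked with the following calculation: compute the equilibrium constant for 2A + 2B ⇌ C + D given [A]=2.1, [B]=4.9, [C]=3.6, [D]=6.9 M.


Kc = [C][D]/([A]^2[B]^2)
= (3.6^1 × 6.9^1)/(2.1^2 × 4.9^2)
= 24.84/105.8841
= 0.2346

0.2346


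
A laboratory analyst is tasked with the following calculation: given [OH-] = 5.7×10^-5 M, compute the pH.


pOH = -log10([OH-]) = -log10(5.7×10^-5)
= 5 - log10(5.7) = 4.24
pH = 14 - pOH = 14 - 4.24 = 9.76

9.76


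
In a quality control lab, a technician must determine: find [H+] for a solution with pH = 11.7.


[H+] = 10^(-pH) = 10^(-11.7)
= 2.0×10^-12 M

2.0×10^-12 M


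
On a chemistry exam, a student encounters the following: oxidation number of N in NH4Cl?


x + 4(+1) + (-1) = 0, so x = -3
Oxidation number: -3

-3


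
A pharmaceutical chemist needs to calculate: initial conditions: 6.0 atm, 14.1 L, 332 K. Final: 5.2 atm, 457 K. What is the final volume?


P1V1/T1 = P2V2/T2
V2 = P1V1T2/(T1P2)
= 6.0×14.1×457/(332×5.2)
= 22.395 L

22.395 L


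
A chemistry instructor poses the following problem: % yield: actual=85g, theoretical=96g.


% yield = actual/theoretical × 100
= 85/96 × 100
= 88.54%

88.54%


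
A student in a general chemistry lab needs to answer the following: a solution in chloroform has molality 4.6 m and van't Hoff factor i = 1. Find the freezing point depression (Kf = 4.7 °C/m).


ΔTf = Kf × m × i
= 4.7 × 4.6 × 1
= 21.62 °C

21.62 °C


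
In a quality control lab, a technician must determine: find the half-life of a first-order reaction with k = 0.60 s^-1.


t½ = ln2/k = 0.693147/(0.60 s^-1)
= 1.155 s

1.155 s


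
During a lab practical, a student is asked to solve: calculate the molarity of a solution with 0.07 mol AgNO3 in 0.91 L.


M = n/V = 0.07/0.91 = 0.077 mol/L

0.077 M


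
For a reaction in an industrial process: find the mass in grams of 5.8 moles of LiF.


M(LiF) = 25.94 g/mol
mass = n × M = 5.8 × 25.94 = 150.45 g

150.45 g


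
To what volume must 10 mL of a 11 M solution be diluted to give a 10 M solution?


C1V1 = C2V2
11 × 10 = 10 × V2
V2 = 110/10 = 11.0 mL

11.0 mL


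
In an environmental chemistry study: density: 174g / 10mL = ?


ρ = mass/volume
= 174/10
= 17.4 g/mL

17.4 g/mL


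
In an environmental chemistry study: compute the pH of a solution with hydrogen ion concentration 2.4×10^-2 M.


pH = -log10([H+]) = -log10(2.4×10^-2)
= 2 - log10(2.4)
= 2 - 0.38
= 1.62

1.62


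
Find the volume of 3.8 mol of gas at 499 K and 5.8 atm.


PV = nRT  (R = 0.08206 L·atm/(mol·K))
V = nRT/P = 3.8×0.08206×499/5.8
= 26.828 L

26.828 L


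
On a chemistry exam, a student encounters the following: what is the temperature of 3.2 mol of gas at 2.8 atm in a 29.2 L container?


PV = nRT  (R = 0.08206 L·atm/(mol·K))
T = PV/(nR) = 2.8×29.2/(3.2×0.08206)
= 81.76/0.262592
= 311.36 K

311.36 K


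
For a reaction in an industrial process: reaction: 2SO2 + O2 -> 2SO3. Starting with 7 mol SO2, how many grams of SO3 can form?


Mole ratio SO3:SO2 = 2:2
n(SO3) = 7 × 2/2 = 7.000 mol
mass = 7.000 × 80.07 = 560.49 g

560.49 g


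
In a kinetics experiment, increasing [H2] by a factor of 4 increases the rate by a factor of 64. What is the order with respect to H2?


rate ∝ [H2]^n
4^n = 64 → n = 3
Order in H2: 3

3


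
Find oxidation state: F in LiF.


F is always -1
Oxidation number: -1

-1


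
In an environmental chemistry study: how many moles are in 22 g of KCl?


M(KCl) = 74.55 g/mol
n = mass/M = 22/74.55 = 0.2951 mol

0.2951 mol


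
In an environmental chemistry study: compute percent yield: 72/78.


% yield = actual/theoretical × 100
= 72/78 × 100
= 92.31%

92.31%


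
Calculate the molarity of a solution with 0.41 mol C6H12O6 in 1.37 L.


M = n/V = 0.41/1.37 = 0.299 mol/L

0.299 M


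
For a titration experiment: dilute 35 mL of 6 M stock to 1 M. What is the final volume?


C1V1 = C2V2
6 × 35 = 1 × V2
V2 = 210/1 = 210.0 mL

210.0 mL


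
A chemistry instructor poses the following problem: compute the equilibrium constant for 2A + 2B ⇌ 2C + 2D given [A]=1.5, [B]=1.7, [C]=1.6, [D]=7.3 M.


Kc = [C]^2[D]^2/([A]^2[B]^2)
= (1.6^2 × 7.3^2)/(1.5^2 × 1.7^2)
= 136.4224/6.5025
= 20.98

20.98


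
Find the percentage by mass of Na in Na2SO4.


M(Na2SO4) = 2×22.99 + 1×32.07 + 4×16.0 = 142.05 g/mol
Mass of Na = 2 × 22.99 = 45.98 g/mol
% Na = 45.98/142.05 × 100 = 32.37%

32.37%


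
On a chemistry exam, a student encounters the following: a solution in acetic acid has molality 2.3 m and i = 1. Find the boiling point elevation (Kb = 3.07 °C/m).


ΔTb = Kb × m × i
= 3.07 × 2.3 × 1
= 7.061 °C

7.061 °C


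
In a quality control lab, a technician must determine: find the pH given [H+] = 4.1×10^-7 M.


pH = -log10([H+]) = -log10(4.1×10^-7)
= 7 - log10(4.1)
= 7 - 0.61
= 6.39

6.39


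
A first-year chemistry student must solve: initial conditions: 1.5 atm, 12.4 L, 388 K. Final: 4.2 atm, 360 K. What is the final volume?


P1V1/T1 = P2V2/T2
V2 = P1V1T2/(T1P2)
= 1.5×12.4×360/(388×4.2)
= 4.109 L

4.109 L


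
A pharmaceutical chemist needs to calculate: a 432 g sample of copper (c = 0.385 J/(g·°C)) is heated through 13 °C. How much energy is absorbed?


q = mcΔT = 432 × 0.385 × 13
= 2162.16 J

2162.16 J


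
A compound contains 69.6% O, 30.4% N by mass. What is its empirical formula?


Assume 100 g sample. Moles of each element:
  O: 69.6/16.0 = 4.35 mol
  N: 30.4/14.01 = 2.17 mol
Divide by smallest (2.17):
  O: 4.35/2.17 = 2.0
  N: 2.17/2.17 = 1.0
Empirical formula: NO2

NO2


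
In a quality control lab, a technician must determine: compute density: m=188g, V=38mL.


ρ = mass/volume
= 188/38
= 4.947 g/mL

4.947 g/mL


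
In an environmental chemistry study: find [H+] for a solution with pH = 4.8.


[H+] = 10^(-pH) = 10^(-4.8)
= 1.58×10^-5 M

1.58×10^-5 M


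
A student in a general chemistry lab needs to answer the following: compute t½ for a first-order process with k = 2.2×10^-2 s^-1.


t½ = ln2/k = 0.693147/(2.2×10^-2 s^-1)
= 31.51 s

31.51 s


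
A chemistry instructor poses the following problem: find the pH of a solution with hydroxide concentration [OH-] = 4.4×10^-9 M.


pOH = -log10([OH-]) = -log10(4.4×10^-9)
= 9 - log10(4.4) = 8.36
pH = 14 - pOH = 14 - 8.36 = 5.64

5.64


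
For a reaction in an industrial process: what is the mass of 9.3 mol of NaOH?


M(NaOH) = 40.0 g/mol
mass = n × M = 9.3 × 40.0 = 372.00 g

372.00 g


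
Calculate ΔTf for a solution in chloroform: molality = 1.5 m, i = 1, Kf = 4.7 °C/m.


ΔTf = Kf × m × i
= 4.7 × 1.5 × 1
= 7.05 °C

7.05 °C


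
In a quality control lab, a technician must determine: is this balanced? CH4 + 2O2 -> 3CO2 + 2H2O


Equation: CH4 + 2O2 -> 3CO2 + 2H2O
Check atoms: C: 1≠3, H: 4=4, O: 4≠8
Not balanced

No, not balanced


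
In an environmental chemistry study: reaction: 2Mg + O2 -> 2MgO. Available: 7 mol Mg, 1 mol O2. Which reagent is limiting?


Mole ratio available / coefficient:
  Mg: 7/2 = 3.500
  O2: 1/1 = 1.000
Smaller ratio is limiting.

O2


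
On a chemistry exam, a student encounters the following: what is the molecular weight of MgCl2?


M(MgCl2) = 1×24.31 + 2×35.45
= 24.31 + 70.9
= 95.21 g/mol

95.21 g/mol


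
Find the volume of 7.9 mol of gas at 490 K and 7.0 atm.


PV = nRT  (R = 0.08206 L·atm/(mol·K))
V = nRT/P = 7.9×0.08206×490/7.0
= 45.379 L

45.379 L


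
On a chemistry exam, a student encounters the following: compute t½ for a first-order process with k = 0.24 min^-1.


t½ = ln2/k = 0.693147/(0.24 min^-1)
= 2.888 min

2.888 min


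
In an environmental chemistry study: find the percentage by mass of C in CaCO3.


M(CaCO3) = 1×40.08 + 1×12.01 + 3×16.0 = 100.09 g/mol
Mass of C = 1 × 12.01 = 12.01 g/mol
% C = 12.01/100.09 × 100 = 12.00%

12.00%


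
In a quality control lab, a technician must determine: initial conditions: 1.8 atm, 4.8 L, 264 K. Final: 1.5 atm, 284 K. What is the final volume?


P1V1/T1 = P2V2/T2
V2 = P1V1T2/(T1P2)
= 1.8×4.8×284/(264×1.5)
= 6.196 L

6.196 L


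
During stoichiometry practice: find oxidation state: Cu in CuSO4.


Sulfate is -2, so Cu = +2
Oxidation number: +2

+2


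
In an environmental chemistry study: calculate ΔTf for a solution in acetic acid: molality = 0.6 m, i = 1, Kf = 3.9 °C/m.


ΔTf = Kf × m × i
= 3.9 × 0.6 × 1
= 2.34 °C

2.34 °C


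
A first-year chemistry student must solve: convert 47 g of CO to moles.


M(CO) = 28.01 g/mol
n = mass/M = 47/28.01 = 1.678 mol

1.678 mol


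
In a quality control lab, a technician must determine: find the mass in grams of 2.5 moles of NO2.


M(NO2) = 46.01 g/mol
mass = n × M = 2.5 × 46.01 = 115.03 g

115.03 g


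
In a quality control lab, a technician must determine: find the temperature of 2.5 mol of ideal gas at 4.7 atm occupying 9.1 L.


PV = nRT  (R = 0.08206 L·atm/(mol·K))
T = PV/(nR) = 4.7×9.1/(2.5×0.08206)
= 42.77/0.205150
= 208.48 K

208.48 K


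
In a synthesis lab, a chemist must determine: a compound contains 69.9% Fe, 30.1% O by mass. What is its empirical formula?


Assume 100 g sample. Moles of each element:
  Fe: 69.9/55.85 = 1.252 mol
  O: 30.1/16.0 = 1.881 mol
Divide by smallest (1.252):
  Fe: 1.252/1.252 = 1.0
  O: 1.881/1.252 = 1.5
Multiply all ratios by 2 to obtain whole numbers.
Empirical formula: Fe2O3

Fe2O3


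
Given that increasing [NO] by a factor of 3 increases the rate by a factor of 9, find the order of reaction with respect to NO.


rate ∝ [NO]^n
3^n = 9 → n = 2
Order in NO: 2

2


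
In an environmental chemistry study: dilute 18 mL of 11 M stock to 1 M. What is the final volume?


C1V1 = C2V2
11 × 18 = 1 × V2
V2 = 198/1 = 198.0 mL

198.0 mL


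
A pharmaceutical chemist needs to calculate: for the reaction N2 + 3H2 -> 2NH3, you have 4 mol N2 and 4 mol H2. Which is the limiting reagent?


Mole ratio available / coefficient:
  N2: 4/1 = 4.000
  H2: 4/3 = 1.333
Smaller ratio is limiting.

H2


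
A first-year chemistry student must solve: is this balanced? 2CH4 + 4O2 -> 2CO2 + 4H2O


Equation: 2CH4 + 4O2 -> 2CO2 + 4H2O
Check atoms: C: 2=2, H: 8=8, O: 8=8
Balanced

Yes, balanced


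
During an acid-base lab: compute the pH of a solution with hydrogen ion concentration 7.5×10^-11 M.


pH = -log10([H+]) = -log10(7.5×10^-11)
= 11 - log10(7.5)
= 11 - 0.88
= 10.12

10.12


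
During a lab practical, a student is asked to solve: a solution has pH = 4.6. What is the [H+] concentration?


[H+] = 10^(-pH) = 10^(-4.6)
= 2.51×10^-5 M

2.51×10^-5 M


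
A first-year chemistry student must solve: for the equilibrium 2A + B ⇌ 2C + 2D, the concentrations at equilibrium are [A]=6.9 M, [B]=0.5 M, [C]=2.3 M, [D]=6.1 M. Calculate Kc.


Kc = [C]^2[D]^2/([A]^2[B])
= (2.3^2 × 6.1^2)/(6.9^2 × 0.5^1)
= 196.8409/23.805
= 8.269

8.269


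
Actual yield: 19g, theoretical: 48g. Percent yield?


% yield = actual/theoretical × 100
= 19/48 × 100
= 39.58%

39.58%


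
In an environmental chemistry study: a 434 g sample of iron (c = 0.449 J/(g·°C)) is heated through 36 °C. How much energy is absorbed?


q = mcΔT = 434 × 0.449 × 36
= 7015.18 J

7015.18 J


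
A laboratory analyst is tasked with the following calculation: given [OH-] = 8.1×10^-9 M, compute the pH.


pOH = -log10([OH-]) = -log10(8.1×10^-9)
= 9 - log10(8.1) = 8.09
pH = 14 - pOH = 14 - 8.09 = 5.91

5.91


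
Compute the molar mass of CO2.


M(CO2) = 1×12.01 + 2×16.0
= 12.01 + 32.0
= 44.01 g/mol

44.01 g/mol


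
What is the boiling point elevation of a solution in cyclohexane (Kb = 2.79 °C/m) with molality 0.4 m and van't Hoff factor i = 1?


ΔTb = Kb × m × i
= 2.79 × 0.4 × 1
= 1.116 °C

1.116 °C


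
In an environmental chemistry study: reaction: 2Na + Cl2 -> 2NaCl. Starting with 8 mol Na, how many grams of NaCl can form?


Mole ratio NaCl:Na = 2:2
n(NaCl) = 8 × 2/2 = 8.000 mol
mass = 8.000 × 58.44 = 467.52 g

467.52 g


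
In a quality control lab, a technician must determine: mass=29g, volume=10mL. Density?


ρ = mass/volume
= 29/10
= 2.9 g/mL

2.9 g/mL


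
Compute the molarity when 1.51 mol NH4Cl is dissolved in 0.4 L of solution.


M = n/V = 1.51/0.4 = 3.775 mol/L

3.775 M


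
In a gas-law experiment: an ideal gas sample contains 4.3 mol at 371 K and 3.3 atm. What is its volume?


PV = nRT  (R = 0.08206 L·atm/(mol·K))
V = nRT/P = 4.3×0.08206×371/3.3
= 39.67 L

39.67 L


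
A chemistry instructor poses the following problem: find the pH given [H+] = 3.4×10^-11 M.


pH = -log10([H+]) = -log10(3.4×10^-11)
= 11 - log10(3.4)
= 11 - 0.53
= 10.47

10.47


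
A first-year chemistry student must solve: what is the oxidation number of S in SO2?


x + 2(-2) = 0, so x = +4
Oxidation number: +4

+4


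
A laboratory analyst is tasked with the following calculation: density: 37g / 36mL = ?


ρ = mass/volume
= 37/36
= 1.028 g/mL

1.028 g/mL


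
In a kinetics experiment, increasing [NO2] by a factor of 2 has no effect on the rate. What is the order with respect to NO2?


rate ∝ [NO2]^n
rate ∝ [NO2]^0
Order in NO2: 0

0


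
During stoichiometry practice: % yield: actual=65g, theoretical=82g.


% yield = actual/theoretical × 100
= 65/82 × 100
= 79.27%

79.27%


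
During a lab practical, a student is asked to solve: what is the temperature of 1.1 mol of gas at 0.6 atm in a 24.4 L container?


PV = nRT  (R = 0.08206 L·atm/(mol·K))
T = PV/(nR) = 0.6×24.4/(1.1×0.08206)
= 14.64/0.090266
= 162.19 K

162.19 K


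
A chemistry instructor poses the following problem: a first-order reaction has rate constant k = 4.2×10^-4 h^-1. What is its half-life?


t½ = ln2/k = 0.693147/(4.2×10^-4 h^-1)
= 1650 h

1650 h


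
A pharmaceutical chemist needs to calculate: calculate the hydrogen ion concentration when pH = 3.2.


[H+] = 10^(-pH) = 10^(-3.2)
= 6.31×10^-4 M

6.31×10^-4 M


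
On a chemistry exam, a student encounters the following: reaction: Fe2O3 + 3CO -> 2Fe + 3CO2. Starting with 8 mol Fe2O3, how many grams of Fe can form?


Mole ratio Fe:Fe2O3 = 2:1
n(Fe) = 8 × 2/1 = 16.000 mol
mass = 16.000 × 55.85 = 893.6 g

893.6 g


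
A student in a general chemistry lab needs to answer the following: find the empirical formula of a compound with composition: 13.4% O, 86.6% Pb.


Assume 100 g sample. Moles of each element:
  O: 13.4/16.0 = 0.838 mol
  Pb: 86.6/207.2 = 0.418 mol
Divide by smallest (0.418):
  O: 0.838/0.418 = 2.0
  Pb: 0.418/0.418 = 1.0
Empirical formula: PbO2

PbO2


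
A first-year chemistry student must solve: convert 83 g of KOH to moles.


M(KOH) = 56.11 g/mol
n = mass/M = 83/56.11 = 1.4792 mol

1.4792 mol


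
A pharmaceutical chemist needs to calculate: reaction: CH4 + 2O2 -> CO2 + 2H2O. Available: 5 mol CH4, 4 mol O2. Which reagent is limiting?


Mole ratio available / coefficient:
  CH4: 5/1 = 5.000
  O2: 4/2 = 2.000
Smaller ratio is limiting.

O2


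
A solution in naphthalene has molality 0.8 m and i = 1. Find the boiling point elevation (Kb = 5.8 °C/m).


ΔTb = Kb × m × i
= 5.8 × 0.8 × 1
= 4.64 °C

4.64 °C


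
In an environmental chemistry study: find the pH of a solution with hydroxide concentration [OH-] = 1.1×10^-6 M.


pOH = -log10([OH-]) = -log10(1.1×10^-6)
= 6 - log10(1.1) = 5.96
pH = 14 - pOH = 14 - 5.96 = 8.04

8.04


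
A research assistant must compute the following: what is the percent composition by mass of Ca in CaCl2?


M(CaCl2) = 1×40.08 + 2×35.45 = 110.98 g/mol
Mass of Ca = 1 × 40.08 = 40.08 g/mol
% Ca = 40.08/110.98 × 100 = 36.11%

36.11%


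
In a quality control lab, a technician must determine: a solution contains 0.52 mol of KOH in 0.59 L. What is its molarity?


M = n/V = 0.52/0.59 = 0.881 mol/L

0.881 M


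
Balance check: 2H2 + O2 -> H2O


Equation: 2H2 + O2 -> H2O
Check atoms: H: 4≠2, O: 2≠1
Not balanced

No, not balanced


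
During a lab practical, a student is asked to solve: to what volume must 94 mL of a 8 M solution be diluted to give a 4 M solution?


C1V1 = C2V2
8 × 94 = 4 × V2
V2 = 752/4 = 188.0 mL

188.0 mL


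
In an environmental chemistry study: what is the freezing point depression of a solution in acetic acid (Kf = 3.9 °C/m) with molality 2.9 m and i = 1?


ΔTf = Kf × m × i
= 3.9 × 2.9 × 1
= 11.31 °C

11.31 °C


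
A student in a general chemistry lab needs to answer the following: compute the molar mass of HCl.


M(HCl) = 1×1.008 + 1×35.45
= 1.01 + 35.45
= 36.46 g/mol

36.46 g/mol


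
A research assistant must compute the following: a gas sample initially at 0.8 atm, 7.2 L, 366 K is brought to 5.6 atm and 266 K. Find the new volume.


P1V1/T1 = P2V2/T2
V2 = P1V1T2/(T1P2)
= 0.8×7.2×266/(366×5.6)
= 0.748 L

0.748 L


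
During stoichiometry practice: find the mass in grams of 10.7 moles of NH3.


M(NH3) = 17.03 g/mol
mass = n × M = 10.7 × 17.03 = 182.22 g

182.22 g


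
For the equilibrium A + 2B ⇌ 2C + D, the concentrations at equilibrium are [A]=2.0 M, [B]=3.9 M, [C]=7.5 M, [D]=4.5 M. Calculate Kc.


Kc = [C]^2[D]/([A][B]^2)
= (7.5^2 × 4.5^1)/(2.0^1 × 3.9^2)
= 253.125/30.42
= 8.321

8.321


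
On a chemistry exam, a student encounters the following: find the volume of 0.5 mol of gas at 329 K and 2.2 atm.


PV = nRT  (R = 0.08206 L·atm/(mol·K))
V = nRT/P = 0.5×0.08206×329/2.2
= 6.136 L

6.136 L


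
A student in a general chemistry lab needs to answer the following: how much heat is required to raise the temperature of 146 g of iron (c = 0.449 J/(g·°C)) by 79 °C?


q = mcΔT = 146 × 0.449 × 79
= 5178.77 J

5178.77 J


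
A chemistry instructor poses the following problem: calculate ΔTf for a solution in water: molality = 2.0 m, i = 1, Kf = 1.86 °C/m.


ΔTf = Kf × m × i
= 1.86 × 2.0 × 1
= 3.72 °C

3.72 °C


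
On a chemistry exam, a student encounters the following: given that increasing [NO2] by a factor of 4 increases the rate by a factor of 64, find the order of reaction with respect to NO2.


rate ∝ [NO2]^n
4^n = 64 → n = 3
Order in NO2: 3

3


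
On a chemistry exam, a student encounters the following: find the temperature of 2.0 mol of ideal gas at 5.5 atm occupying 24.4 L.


PV = nRT  (R = 0.08206 L·atm/(mol·K))
T = PV/(nR) = 5.5×24.4/(2.0×0.08206)
= 134.20/0.164120
= 817.69 K

817.69 K


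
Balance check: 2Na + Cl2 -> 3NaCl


Equation: 2Na + Cl2 -> 3NaCl
Check atoms: Cl: 2≠3, Na: 2≠3
Not balanced

No, not balanced


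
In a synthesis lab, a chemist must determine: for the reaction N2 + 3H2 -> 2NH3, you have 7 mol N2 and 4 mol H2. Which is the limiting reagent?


Mole ratio available / coefficient:
  N2: 7/1 = 7.000
  H2: 4/3 = 1.333
Smaller ratio is limiting.

H2


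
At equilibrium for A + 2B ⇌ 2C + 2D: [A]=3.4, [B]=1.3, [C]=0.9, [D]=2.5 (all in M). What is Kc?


Kc = [C]^2[D]^2/([A][B]^2)
= (0.9^2 × 2.5^2)/(3.4^1 × 1.3^2)
= 5.0625/5.746
= 0.8810

0.8810


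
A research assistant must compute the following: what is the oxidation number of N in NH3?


x + 3(+1) = 0, so x = -3
Oxidation number: -3

-3


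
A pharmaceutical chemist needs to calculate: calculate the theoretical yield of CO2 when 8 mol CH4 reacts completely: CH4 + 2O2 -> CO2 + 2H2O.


Mole ratio CO2:CH4 = 1:1
n(CO2) = 8 × 1/1 = 8.000 mol
mass = 8.000 × 44.01 = 352.08 g

352.08 g


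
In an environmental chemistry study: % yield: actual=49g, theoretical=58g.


% yield = actual/theoretical × 100
= 49/58 × 100
= 84.48%

84.48%


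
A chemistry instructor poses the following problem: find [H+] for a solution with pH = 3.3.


[H+] = 10^(-pH) = 10^(-3.3)
= 5.01×10^-4 M

5.01×10^-4 M


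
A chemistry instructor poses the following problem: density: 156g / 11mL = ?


ρ = mass/volume
= 156/11
= 14.182 g/mL

14.182 g/mL


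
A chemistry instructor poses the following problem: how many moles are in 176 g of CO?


M(CO) = 28.01 g/mol
n = mass/M = 176/28.01 = 6.2835 mol

6.2835 mol


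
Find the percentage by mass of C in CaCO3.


M(CaCO3) = 1×40.08 + 1×12.01 + 3×16.0 = 100.09 g/mol
Mass of C = 1 × 12.01 = 12.01 g/mol
% C = 12.01/100.09 × 100 = 12.00%

12.00%


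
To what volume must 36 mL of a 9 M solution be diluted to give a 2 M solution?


C1V1 = C2V2
9 × 36 = 2 × V2
V2 = 324/2 = 162.0 mL

162.0 mL


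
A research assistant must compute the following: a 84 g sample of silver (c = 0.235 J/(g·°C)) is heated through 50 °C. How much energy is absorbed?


q = mcΔT = 84 × 0.235 × 50
= 987.00 J

987.00 J


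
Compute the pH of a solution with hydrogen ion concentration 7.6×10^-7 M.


pH = -log10([H+]) = -log10(7.6×10^-7)
= 7 - log10(7.6)
= 7 - 0.88
= 6.12

6.12


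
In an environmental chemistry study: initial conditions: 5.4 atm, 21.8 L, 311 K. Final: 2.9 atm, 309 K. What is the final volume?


P1V1/T1 = P2V2/T2
V2 = P1V1T2/(T1P2)
= 5.4×21.8×309/(311×2.9)
= 40.332 L

40.332 L


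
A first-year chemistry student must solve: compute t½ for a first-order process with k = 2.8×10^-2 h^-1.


t½ = ln2/k = 0.693147/(2.8×10^-2 h^-1)
= 24.76 h

24.76 h


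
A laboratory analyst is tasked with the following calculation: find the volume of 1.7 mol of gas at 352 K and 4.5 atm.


PV = nRT  (R = 0.08206 L·atm/(mol·K))
V = nRT/P = 1.7×0.08206×352/4.5
= 10.912 L

10.912 L


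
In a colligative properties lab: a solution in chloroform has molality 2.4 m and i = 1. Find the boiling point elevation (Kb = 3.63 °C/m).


ΔTb = Kb × m × i
= 3.63 × 2.4 × 1
= 8.712 °C

8.712 °C


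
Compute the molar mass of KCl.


M(KCl) = 1×39.1 + 1×35.45
= 39.1 + 35.45
= 74.55 g/mol

74.55 g/mol


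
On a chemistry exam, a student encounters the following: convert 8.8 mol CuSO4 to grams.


M(CuSO4) = 159.62 g/mol
mass = n × M = 8.8 × 159.62 = 1404.66 g

1404.66 g


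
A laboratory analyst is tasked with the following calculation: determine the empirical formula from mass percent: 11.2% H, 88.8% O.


Assume 100 g sample. Moles of each element:
  H: 11.2/1.008 = 11.111 mol
  O: 88.8/16.0 = 5.55 mol
Divide by smallest (5.55):
  H: 11.111/5.55 = 2.0
  O: 5.55/5.55 = 1.0
Empirical formula: H2O

H2O


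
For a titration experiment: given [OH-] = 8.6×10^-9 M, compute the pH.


pOH = -log10([OH-]) = -log10(8.6×10^-9)
= 9 - log10(8.6) = 8.07
pH = 14 - pOH = 14 - 8.07 = 5.93

5.93


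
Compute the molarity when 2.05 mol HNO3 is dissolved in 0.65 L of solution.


M = n/V = 2.05/0.65 = 3.154 mol/L

3.154 M


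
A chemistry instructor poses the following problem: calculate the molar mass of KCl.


M(KCl) = 1×39.1 + 1×35.45
= 39.1 + 35.45
= 74.55 g/mol

74.55 g/mol


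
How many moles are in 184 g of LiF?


M(LiF) = 25.94 g/mol
n = mass/M = 184/25.94 = 7.0933 mol

7.0933 mol


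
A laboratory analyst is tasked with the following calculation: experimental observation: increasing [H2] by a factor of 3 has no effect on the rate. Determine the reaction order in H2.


rate ∝ [H2]^n
rate ∝ [H2]^0
Order in H2: 0

0


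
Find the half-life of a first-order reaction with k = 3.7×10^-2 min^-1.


t½ = ln2/k = 0.693147/(3.7×10^-2 min^-1)
= 18.73 min

18.73 min


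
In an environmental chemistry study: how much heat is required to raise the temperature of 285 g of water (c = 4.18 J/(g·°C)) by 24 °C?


q = mcΔT = 285 × 4.18 × 24
= 28591.20 J

28591.20 J


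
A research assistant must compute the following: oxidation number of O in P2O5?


O is usually -2
Oxidation number: -2

-2


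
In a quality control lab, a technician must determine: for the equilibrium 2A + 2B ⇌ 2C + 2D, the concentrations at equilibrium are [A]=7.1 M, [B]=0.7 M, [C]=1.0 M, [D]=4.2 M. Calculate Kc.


Kc = [C]^2[D]^2/([A]^2[B]^2)
= (1.0^2 × 4.2^2)/(7.1^2 × 0.7^2)
= 17.64/24.7009
= 0.7141

0.7141


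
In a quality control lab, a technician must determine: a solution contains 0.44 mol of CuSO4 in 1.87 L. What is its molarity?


M = n/V = 0.44/1.87 = 0.235 mol/L

0.235 M


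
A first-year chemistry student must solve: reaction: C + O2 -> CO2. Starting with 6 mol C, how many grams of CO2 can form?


Mole ratio CO2:C = 1:1
n(CO2) = 6 × 1/1 = 6.000 mol
mass = 6.000 × 44.01 = 264.06 g

264.06 g


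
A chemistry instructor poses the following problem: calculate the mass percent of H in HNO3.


M(HNO3) = 1×1.008 + 1×14.01 + 3×16.0 = 63.018 g/mol
Mass of H = 1 × 1.008 = 1.008 g/mol
% H = 1.008/63.018 × 100 = 1.60%

1.60%


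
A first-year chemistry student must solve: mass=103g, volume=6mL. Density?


ρ = mass/volume
= 103/6
= 17.167 g/mL

17.167 g/mL


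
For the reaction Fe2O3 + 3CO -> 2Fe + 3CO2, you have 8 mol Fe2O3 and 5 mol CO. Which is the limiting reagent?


Mole ratio available / coefficient:
  Fe2O3: 8/1 = 8.000
  CO: 5/3 = 1.667
Smaller ratio is limiting.

CO


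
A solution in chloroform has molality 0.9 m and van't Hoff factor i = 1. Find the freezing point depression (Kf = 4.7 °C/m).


ΔTf = Kf × m × i
= 4.7 × 0.9 × 1
= 4.23 °C

4.23 °C


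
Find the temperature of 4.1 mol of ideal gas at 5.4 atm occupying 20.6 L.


PV = nRT  (R = 0.08206 L·atm/(mol·K))
T = PV/(nR) = 5.4×20.6/(4.1×0.08206)
= 111.24/0.336446
= 330.63 K

330.63 K


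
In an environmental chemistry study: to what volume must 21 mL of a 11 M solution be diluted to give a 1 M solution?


C1V1 = C2V2
11 × 21 = 1 × V2
V2 = 231/1 = 231.0 mL

231.0 mL


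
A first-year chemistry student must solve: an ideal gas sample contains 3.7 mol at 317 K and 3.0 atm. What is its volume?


PV = nRT  (R = 0.08206 L·atm/(mol·K))
V = nRT/P = 3.7×0.08206×317/3.0
= 32.083 L

32.083 L


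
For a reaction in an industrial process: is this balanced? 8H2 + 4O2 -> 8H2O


Equation: 8H2 + 4O2 -> 8H2O
Check atoms: H: 16=16, O: 8=8
Balanced

Yes, balanced


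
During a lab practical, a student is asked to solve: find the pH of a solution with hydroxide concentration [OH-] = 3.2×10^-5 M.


pOH = -log10([OH-]) = -log10(3.2×10^-5)
= 5 - log10(3.2) = 4.49
pH = 14 - pOH = 14 - 4.49 = 9.51

9.51


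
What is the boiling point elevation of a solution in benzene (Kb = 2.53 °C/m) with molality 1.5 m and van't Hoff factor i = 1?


ΔTb = Kb × m × i
= 2.53 × 1.5 × 1
= 3.795 °C

3.795 °C


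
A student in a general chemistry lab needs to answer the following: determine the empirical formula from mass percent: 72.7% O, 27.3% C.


Assume 100 g sample. Moles of each element:
  O: 72.7/16.0 = 4.544 mol
  C: 27.3/12.01 = 2.273 mol
Divide by smallest (2.273):
  O: 4.544/2.273 = 2.0
  C: 2.273/2.273 = 1.0
Empirical formula: CO2

CO2


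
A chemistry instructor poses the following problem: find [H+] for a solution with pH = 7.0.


[H+] = 10^(-pH) = 10^(-7.0)
= 1.0×10^-7 M

1.0×10^-7 M


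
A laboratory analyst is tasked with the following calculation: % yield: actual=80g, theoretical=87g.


% yield = actual/theoretical × 100
= 80/87 × 100
= 91.95%

91.95%


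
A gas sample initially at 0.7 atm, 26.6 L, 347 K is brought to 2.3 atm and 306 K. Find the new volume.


P1V1/T1 = P2V2/T2
V2 = P1V1T2/(T1P2)
= 0.7×26.6×306/(347×2.3)
= 7.139 L

7.139 L


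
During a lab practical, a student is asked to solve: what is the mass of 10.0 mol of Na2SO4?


M(Na2SO4) = 142.05 g/mol
mass = n × M = 10.0 × 142.05 = 1420.50 g

1420.50 g


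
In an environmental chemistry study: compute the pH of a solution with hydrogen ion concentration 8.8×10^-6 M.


pH = -log10([H+]) = -log10(8.8×10^-6)
= 6 - log10(8.8)
= 6 - 0.94
= 5.06

5.06


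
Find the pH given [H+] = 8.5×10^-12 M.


pH = -log10([H+]) = -log10(8.5×10^-12)
= 12 - log10(8.5)
= 12 - 0.93
= 11.07

11.07


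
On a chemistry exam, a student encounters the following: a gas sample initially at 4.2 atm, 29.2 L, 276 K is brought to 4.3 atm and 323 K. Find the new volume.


P1V1/T1 = P2V2/T2
V2 = P1V1T2/(T1P2)
= 4.2×29.2×323/(276×4.3)
= 33.378 L

33.378 L


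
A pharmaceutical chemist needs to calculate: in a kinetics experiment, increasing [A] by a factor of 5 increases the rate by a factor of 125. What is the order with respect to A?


rate ∝ [A]^n
5^n = 125 → n = 3
Order in A: 3

3


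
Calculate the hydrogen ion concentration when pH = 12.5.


[H+] = 10^(-pH) = 10^(-12.5)
= 3.16×10^-13 M

3.16×10^-13 M


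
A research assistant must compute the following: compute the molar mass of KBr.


M(KBr) = 1×39.1 + 1×79.9
= 39.1 + 79.9
= 119.0 g/mol

119.0 g/mol


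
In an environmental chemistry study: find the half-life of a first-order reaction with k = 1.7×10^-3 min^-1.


t½ = ln2/k = 0.693147/(1.7×10^-3 min^-1)
= 407.7 min

407.7 min


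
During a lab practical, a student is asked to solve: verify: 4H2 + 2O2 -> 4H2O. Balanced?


Equation: 4H2 + 2O2 -> 4H2O
Check atoms: H: 8=8, O: 4=4
Balanced

Yes, balanced


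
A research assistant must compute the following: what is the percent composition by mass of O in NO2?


M(NO2) = 1×14.01 + 2×16.0 = 46.01 g/mol
Mass of O = 2 × 16.0 = 32.00 g/mol
% O = 32.00/46.01 × 100 = 69.55%

69.55%


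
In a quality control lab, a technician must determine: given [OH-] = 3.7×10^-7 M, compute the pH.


pOH = -log10([OH-]) = -log10(3.7×10^-7)
= 7 - log10(3.7) = 6.43
pH = 14 - pOH = 14 - 6.43 = 7.57

7.57


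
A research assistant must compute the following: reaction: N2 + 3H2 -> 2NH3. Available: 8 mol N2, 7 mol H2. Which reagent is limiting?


Mole ratio available / coefficient:
  N2: 8/1 = 8.000
  H2: 7/3 = 2.333
Smaller ratio is limiting.

H2


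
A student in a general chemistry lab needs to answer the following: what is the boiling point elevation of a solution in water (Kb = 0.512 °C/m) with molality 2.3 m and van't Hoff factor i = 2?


ΔTb = Kb × m × i
= 0.512 × 2.3 × 2
= 2.3552 °C

2.3552 °C


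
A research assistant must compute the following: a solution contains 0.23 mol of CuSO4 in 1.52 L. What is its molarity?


M = n/V = 0.23/1.52 = 0.151 mol/L

0.151 M


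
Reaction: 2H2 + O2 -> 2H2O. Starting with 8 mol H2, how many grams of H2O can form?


Mole ratio H2O:H2 = 2:2
n(H2O) = 8 × 2/2 = 8.000 mol
mass = 8.000 × 18.02 = 144.16 g

144.16 g


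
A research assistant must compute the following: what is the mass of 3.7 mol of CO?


M(CO) = 28.01 g/mol
mass = n × M = 3.7 × 28.01 = 103.64 g

103.64 g


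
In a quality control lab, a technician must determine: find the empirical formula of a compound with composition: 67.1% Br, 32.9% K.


Assume 100 g sample. Moles of each element:
  Br: 67.1/79.9 = 0.84 mol
  K: 32.9/39.1 = 0.841 mol
Divide by smallest (0.84):
  Br: 0.84/0.84 = 1.0
  K: 0.841/0.84 = 1.0
Empirical formula: KBr

KBr


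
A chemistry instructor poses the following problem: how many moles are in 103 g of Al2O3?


M(Al2O3) = 101.96 g/mol
n = mass/M = 103/101.96 = 1.0102 mol

1.0102 mol


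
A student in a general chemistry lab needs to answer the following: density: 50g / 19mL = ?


ρ = mass/volume
= 50/19
= 2.632 g/mL

2.632 g/mL


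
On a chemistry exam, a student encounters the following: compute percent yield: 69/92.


% yield = actual/theoretical × 100
= 69/92 × 100
= 75.0%

75.0%


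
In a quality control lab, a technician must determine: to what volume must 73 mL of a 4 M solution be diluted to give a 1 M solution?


C1V1 = C2V2
4 × 73 = 1 × V2
V2 = 292/1 = 292.0 mL

292.0 mL


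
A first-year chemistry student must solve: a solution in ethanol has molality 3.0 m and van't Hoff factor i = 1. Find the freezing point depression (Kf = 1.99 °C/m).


ΔTf = Kf × m × i
= 1.99 × 3.0 × 1
= 5.97 °C

5.97 °C


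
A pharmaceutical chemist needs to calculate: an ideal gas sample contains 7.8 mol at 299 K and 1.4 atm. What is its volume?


PV = nRT  (R = 0.08206 L·atm/(mol·K))
V = nRT/P = 7.8×0.08206×299/1.4
= 136.7 L

136.7 L


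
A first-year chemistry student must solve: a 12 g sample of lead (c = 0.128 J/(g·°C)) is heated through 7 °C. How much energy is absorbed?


q = mcΔT = 12 × 0.128 × 7
= 10.75 J

10.75 J


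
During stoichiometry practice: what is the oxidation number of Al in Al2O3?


Al is +3
Oxidation number: +3

+3


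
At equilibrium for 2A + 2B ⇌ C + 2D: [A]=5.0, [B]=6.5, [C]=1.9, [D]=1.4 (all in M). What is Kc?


Kc = [C][D]^2/([A]^2[B]^2)
= (1.9^1 × 1.4^2)/(5.0^2 × 6.5^2)
= 3.724/1056.25
= 0.003526

0.003526


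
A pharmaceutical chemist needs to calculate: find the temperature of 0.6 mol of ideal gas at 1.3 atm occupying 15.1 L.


PV = nRT  (R = 0.08206 L·atm/(mol·K))
T = PV/(nR) = 1.3×15.1/(0.6×0.08206)
= 19.63/0.049236
= 398.69 K

398.69 K


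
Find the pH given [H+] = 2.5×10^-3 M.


pH = -log10([H+]) = -log10(2.5×10^-3)
= 3 - log10(2.5)
= 3 - 0.4
= 2.6

2.6


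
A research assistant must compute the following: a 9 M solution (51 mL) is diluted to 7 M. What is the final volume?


C1V1 = C2V2
9 × 51 = 7 × V2
V2 = 459/7 = 65.57 mL

65.57 mL


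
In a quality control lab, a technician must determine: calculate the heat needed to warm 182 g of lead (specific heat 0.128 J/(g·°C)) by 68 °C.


q = mcΔT = 182 × 0.128 × 68
= 1584.13 J

1584.13 J


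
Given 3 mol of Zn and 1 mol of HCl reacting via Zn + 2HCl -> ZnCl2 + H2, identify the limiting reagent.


Mole ratio available / coefficient:
  Zn: 3/1 = 3.000
  HCl: 1/2 = 0.500
Smaller ratio is limiting.

HCl


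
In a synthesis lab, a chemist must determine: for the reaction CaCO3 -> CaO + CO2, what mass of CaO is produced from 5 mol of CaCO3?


Mole ratio CaO:CaCO3 = 1:1
n(CaO) = 5 × 1/1 = 5.000 mol
mass = 5.000 × 56.08 = 280.4 g

280.4 g


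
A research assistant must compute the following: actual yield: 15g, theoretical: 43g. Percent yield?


% yield = actual/theoretical × 100
= 15/43 × 100
= 34.88%

34.88%


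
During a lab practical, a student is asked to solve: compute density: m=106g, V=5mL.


ρ = mass/volume
= 106/5
= 21.2 g/mL

21.2 g/mL


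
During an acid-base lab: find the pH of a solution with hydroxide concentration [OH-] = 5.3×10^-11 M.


pOH = -log10([OH-]) = -log10(5.3×10^-11)
= 11 - log10(5.3) = 10.28
pH = 14 - pOH = 14 - 10.28 = 3.72

3.72


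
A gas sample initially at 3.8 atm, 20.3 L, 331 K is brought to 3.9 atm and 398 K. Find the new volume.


P1V1/T1 = P2V2/T2
V2 = P1V1T2/(T1P2)
= 3.8×20.3×398/(331×3.9)
= 23.783 L

23.783 L


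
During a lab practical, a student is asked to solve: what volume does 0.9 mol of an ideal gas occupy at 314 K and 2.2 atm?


PV = nRT  (R = 0.08206 L·atm/(mol·K))
V = nRT/P = 0.9×0.08206×314/2.2
= 10.541 L

10.541 L


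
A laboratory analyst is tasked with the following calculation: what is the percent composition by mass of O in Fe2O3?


M(Fe2O3) = 2×55.85 + 3×16.0 = 159.70 g/mol
Mass of O = 3 × 16.0 = 48.00 g/mol
% O = 48.00/159.70 × 100 = 30.06%

30.06%


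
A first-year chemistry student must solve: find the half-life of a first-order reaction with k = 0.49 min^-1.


t½ = ln2/k = 0.693147/(0.49 min^-1)
= 1.415 min

1.415 min


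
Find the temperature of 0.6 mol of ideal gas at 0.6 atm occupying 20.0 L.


PV = nRT  (R = 0.08206 L·atm/(mol·K))
T = PV/(nR) = 0.6×20.0/(0.6×0.08206)
= 12.00/0.049236
= 243.72 K

243.72 K


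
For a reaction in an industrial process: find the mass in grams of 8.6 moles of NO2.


M(NO2) = 46.01 g/mol
mass = n × M = 8.6 × 46.01 = 395.69 g

395.69 g
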